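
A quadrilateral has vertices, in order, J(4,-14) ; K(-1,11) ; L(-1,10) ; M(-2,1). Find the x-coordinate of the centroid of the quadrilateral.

79/222

Apply the shoelace formula. First the cross-terms c_i = x_i·y_{i+1} − x_{i+1}·y_i:
  30, 1, 19, 24  ⇒  2A = 74, A = 37.
Then Σ (x_i + x_{i+1})·c_i = 79, so x̄ = 79 / (6·37) = 79/222.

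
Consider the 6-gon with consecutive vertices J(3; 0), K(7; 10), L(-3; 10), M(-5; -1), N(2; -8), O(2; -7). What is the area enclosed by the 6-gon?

Apply the surveyor's formula: 2A = Σ (x_i·y_{i+1} − x_{i+1}·y_i), indices taken mod 6.
Σ = (30) + (100) + (53) + (42) + (2) + (21) = 248
Area = |Σ|/2 = 124.

124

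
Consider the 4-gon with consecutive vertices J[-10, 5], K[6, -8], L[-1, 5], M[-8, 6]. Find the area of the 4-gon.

63

Apply Gauss's area formula: 2A = Σ (x_i·y_{i+1} − x_{i+1}·y_i), indices taken mod 4.
J→K: (-10)(-8) − (6)(5) = 50
K→L: (6)(5) − (-1)(-8) = 22
L→M: (-1)(6) − (-8)(5) = 34
M→J: (-8)(5) − (-10)(6) = 20
Σ = 126
Area = |Σ|/2 = 63.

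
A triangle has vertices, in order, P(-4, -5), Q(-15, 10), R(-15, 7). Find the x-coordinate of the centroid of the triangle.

Apply Gauss's area formula. First the cross-terms c_i = x_i·y_{i+1} − x_{i+1}·y_i:
  -115, 45, 103  ⇒  2A = 33, A = 16.5.
Then Σ (x_i + x_{i+1})·c_i = -1122, so x̄ = -1122 / (6·16.5) = -34/3.

-34/3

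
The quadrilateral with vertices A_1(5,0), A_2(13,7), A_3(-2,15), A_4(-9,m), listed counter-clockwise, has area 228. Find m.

Write out the shoelace sum; only the two edges meeting at A_4 involve m:
2·Area = [((-2)·m − (-9)·15) + ((-9)·0 − 5·m)] + 244
       = -7·m + 379 = 456
⇒ m = -11.

-11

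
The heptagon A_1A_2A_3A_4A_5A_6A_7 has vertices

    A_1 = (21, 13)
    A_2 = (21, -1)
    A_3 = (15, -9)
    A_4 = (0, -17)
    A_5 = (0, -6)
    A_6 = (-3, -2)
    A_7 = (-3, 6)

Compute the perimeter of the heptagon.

90

|A_1A_2| = √((0)² + (-14)²) = √196 = 14
|A_2A_3| = √((-6)² + (-8)²) = √100 = 10
|A_3A_4| = √((-15)² + (-8)²) = √289 = 17
|A_4A_5| = √((0)² + (11)²) = √121 = 11
|A_5A_6| = √((-3)² + (4)²) = √25 = 5
|A_6A_7| = √((0)² + (8)²) = √64 = 8
|A_7A_1| = √((24)² + (7)²) = √625 = 25
Perimeter = 14 + 10 + 17 + 11 + 5 + 8 + 25 = 90.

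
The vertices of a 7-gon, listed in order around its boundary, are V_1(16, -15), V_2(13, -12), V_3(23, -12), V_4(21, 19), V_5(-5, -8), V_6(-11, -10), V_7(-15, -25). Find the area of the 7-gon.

725.5

Apply Gauss's area formula: 2A = Σ (x_i·y_{i+1} − x_{i+1}·y_i), indices taken mod 7.
Cross-terms: 3, 120, 689, -73, -38, 125, 625  ⇒  Σ = 1451
Area = |Σ|/2 = 725.5.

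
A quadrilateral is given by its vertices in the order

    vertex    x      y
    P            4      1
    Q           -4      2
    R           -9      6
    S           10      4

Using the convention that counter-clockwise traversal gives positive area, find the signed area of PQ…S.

-48

Apply the shoelace formula: 2A = Σ (x_i·y_{i+1} − x_{i+1}·y_i), indices taken mod 4.
Σ = (12) + (-6) + (-96) + (-6) = -96
Signed area = Σ/2 = -48 (negative ⇒ clockwise traversal).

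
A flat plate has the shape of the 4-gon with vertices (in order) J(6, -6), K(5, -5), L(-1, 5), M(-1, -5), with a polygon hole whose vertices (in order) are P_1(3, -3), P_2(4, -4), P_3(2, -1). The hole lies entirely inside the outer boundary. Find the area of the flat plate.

Outer boundary:
Apply Gauss's area formula: 2A = Σ (x_i·y_{i+1} − x_{i+1}·y_i), indices taken mod 4.
Σ = (0) + (20) + (10) + (36) = 66
Area = |Σ|/2 = 33.
Hole:
Apply the shoelace (surveyor's) formula: 2A = Σ (x_i·y_{i+1} − x_{i+1}·y_i), indices taken mod 3.
Σ = (0) + (4) + (-3) = 1
Area = |Σ|/2 = 0.5.
Net area = 33 − 0.5 = 32.5.

32.5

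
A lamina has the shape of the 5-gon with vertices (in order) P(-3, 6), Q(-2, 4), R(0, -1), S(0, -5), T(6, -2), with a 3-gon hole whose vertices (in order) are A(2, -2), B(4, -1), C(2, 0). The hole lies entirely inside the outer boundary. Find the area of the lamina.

29

Outer boundary:
Apply the shoelace formula: 2A = Σ (x_i·y_{i+1} − x_{i+1}·y_i), indices taken mod 5.
P→Q: (-3)(4) − (-2)(6) = 0
Q→R: (-2)(-1) − (0)(4) = 2
R→S: (0)(-5) − (0)(-1) = 0
S→T: (0)(-2) − (6)(-5) = 30
T→P: (6)(6) − (-3)(-2) = 30
Σ = 62
Area = |Σ|/2 = 31.
Hole:
Apply the surveyor's formula: 2A = Σ (x_i·y_{i+1} − x_{i+1}·y_i), indices taken mod 3.
Σ = (6) + (2) + (-4) = 4
Area = |Σ|/2 = 2.
Net area = 31 − 2 = 29.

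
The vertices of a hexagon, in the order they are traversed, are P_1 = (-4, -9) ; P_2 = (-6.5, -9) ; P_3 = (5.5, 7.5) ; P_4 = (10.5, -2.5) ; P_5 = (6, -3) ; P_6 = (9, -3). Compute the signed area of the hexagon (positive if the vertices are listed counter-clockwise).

-107.375

Apply the shoelace formula: 2A = Σ (x_i·y_{i+1} − x_{i+1}·y_i), indices taken mod 6.
P_1→P_2: (-4)(-9) − (-6.5)(-9) = -22.5
P_2→P_3: (-6.5)(7.5) − (5.5)(-9) = 0.75
P_3→P_4: (5.5)(-2.5) − (10.5)(7.5) = -92.5
P_4→P_5: (10.5)(-3) − (6)(-2.5) = -16.5
P_5→P_6: (6)(-3) − (9)(-3) = 9
P_6→P_1: (9)(-9) − (-4)(-3) = -93
Σ = -214.75
Signed area = Σ/2 = -107.375 (negative ⇒ clockwise traversal).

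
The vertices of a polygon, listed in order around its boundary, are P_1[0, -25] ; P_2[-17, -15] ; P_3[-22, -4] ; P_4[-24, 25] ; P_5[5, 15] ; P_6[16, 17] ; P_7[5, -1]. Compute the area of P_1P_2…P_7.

1099.5

Apply the surveyor's formula: 2A = Σ (x_i·y_{i+1} − x_{i+1}·y_i), indices taken mod 7.
Σ = (-425) + (-262) + (-646) + (-485) + (-155) + (-101) + (-125) = -2199
Area = |Σ|/2 = 1099.5.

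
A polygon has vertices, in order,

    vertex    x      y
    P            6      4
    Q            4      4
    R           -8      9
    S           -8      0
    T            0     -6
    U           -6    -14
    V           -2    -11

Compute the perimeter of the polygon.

66

|PQ| = √((-2)² + (0)²) = √4 = 2
|QR| = √((-12)² + (5)²) = √169 = 13
|RS| = √((0)² + (-9)²) = √81 = 9
|ST| = √((8)² + (-6)²) = √100 = 10
|TU| = √((-6)² + (-8)²) = √100 = 10
|UV| = √((4)² + (3)²) = √25 = 5
|VP| = √((8)² + (15)²) = √289 = 17
Perimeter = 2 + 13 + 9 + 10 + 10 + 5 + 17 = 66.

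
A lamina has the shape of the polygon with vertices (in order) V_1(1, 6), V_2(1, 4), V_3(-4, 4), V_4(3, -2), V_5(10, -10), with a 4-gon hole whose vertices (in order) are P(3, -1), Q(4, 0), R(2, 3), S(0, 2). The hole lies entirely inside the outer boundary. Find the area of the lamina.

30

Outer boundary:
Apply the shoelace formula: 2A = Σ (x_i·y_{i+1} − x_{i+1}·y_i), indices taken mod 5.
V_1→V_2: (1)(4) − (1)(6) = -2
V_2→V_3: (1)(4) − (-4)(4) = 20
V_3→V_4: (-4)(-2) − (3)(4) = -4
V_4→V_5: (3)(-10) − (10)(-2) = -10
V_5→V_1: (10)(6) − (1)(-10) = 70
Σ = 74
Area = |Σ|/2 = 37.
Hole:
Apply Gauss's area formula: 2A = Σ (x_i·y_{i+1} − x_{i+1}·y_i), indices taken mod 4.
Σ = (4) + (12) + (4) + (-6) = 14
Area = |Σ|/2 = 7.
Net area = 37 − 7 = 30.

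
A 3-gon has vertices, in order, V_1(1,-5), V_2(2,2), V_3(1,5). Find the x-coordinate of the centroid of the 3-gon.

4/3

Apply the shoelace formula. First the cross-terms c_i = x_i·y_{i+1} − x_{i+1}·y_i:
  12, 8, -10  ⇒  2A = 10, A = 5.
Then Σ (x_i + x_{i+1})·c_i = 40, so x̄ = 40 / (6·5) = 4/3.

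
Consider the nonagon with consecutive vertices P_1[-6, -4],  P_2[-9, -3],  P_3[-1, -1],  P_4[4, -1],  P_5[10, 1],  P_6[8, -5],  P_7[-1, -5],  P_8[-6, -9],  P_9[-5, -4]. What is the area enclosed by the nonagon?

Apply the shoelace formula: 2A = Σ (x_i·y_{i+1} − x_{i+1}·y_i), indices taken mod 9.
Σ = (-18) + (6) + (5) + (14) + (-58) + (-45) + (-21) + (-21) + (-4) = -142
Area = |Σ|/2 = 71.

71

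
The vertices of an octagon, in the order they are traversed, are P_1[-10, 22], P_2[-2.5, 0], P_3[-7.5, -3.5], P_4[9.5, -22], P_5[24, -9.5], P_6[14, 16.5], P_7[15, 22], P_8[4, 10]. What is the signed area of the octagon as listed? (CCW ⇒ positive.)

769.625

Cross-terms: 55, 8.75, 198.25, 437.75, 529, 60.5, 62, 188  ⇒  Σ = 1539.25
Signed area = Σ/2 = 769.625 (positive ⇒ counter-clockwise traversal).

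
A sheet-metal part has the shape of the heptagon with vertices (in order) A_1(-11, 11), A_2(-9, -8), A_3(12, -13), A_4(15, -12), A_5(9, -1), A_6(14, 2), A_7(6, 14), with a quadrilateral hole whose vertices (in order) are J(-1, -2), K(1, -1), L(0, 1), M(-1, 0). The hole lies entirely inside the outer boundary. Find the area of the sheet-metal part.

Outer boundary:
Apply the shoelace formula: 2A = Σ (x_i·y_{i+1} − x_{i+1}·y_i), indices taken mod 7.
Cross-terms: 187, 213, 51, 93, 32, 184, 220  ⇒  Σ = 980
Area = |Σ|/2 = 490.
Hole:
J→K: (-1)(-1) − (1)(-2) = 3
K→L: (1)(1) − (0)(-1) = 1
L→M: (0)(0) − (-1)(1) = 1
M→J: (-1)(-2) − (-1)(0) = 2
Σ = 7
Area = |Σ|/2 = 3.5.
Net area = 490 − 3.5 = 486.5.

486.5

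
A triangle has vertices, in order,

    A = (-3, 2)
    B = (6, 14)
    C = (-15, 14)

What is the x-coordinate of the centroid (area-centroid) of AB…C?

-4

Apply the shoelace formula. First the cross-terms c_i = x_i·y_{i+1} − x_{i+1}·y_i:
  -54, 294, 12  ⇒  2A = 252, A = 126.
Then Σ (x_i + x_{i+1})·c_i = -3024, so x̄ = -3024 / (6·126) = -4.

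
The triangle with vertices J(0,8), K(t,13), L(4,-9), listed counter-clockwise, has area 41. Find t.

Write out the shoelace sum; only the two edges meeting at K involve t:
2·Area = [(0·13 − t·8) + (t·(-9) − 4·13)] + 32
       = -17·t + -20 = 82
⇒ t = -6.

-6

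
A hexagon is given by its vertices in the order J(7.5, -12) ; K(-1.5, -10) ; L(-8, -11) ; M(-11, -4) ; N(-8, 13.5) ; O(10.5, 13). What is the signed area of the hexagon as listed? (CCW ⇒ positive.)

-447.625

Apply the shoelace (surveyor's) formula: 2A = Σ (x_i·y_{i+1} − x_{i+1}·y_i), indices taken mod 6.
Σ = (-93) + (-63.5) + (-89) + (-180.5) + (-245.75) + (-223.5) = -895.25
Signed area = Σ/2 = -447.625 (negative ⇒ clockwise traversal).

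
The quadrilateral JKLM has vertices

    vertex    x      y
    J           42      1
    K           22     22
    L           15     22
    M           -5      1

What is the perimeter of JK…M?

112

|JK| = √((-20)² + (21)²) = √841 = 29
|KL| = √((-7)² + (0)²) = √49 = 7
|LM| = √((-20)² + (-21)²) = √841 = 29
|MJ| = √((47)² + (0)²) = √2209 = 47
Perimeter = 29 + 7 + 29 + 47 = 112.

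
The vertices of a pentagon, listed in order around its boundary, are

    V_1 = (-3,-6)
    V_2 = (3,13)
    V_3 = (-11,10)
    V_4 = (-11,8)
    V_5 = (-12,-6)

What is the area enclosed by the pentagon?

Σ = (-21) + (173) + (22) + (162) + (54) = 390
Area = |Σ|/2 = 195.

195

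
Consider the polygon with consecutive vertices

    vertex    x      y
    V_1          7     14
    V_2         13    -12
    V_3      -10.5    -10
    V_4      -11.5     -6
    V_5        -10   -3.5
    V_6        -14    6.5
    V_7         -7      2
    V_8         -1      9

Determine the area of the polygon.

V_1→V_2: (7)(-12) − (13)(14) = -266
V_2→V_3: (13)(-10) − (-10.5)(-12) = -256
V_3→V_4: (-10.5)(-6) − (-11.5)(-10) = -52
V_4→V_5: (-11.5)(-3.5) − (-10)(-6) = -19.75
V_5→V_6: (-10)(6.5) − (-14)(-3.5) = -114
V_6→V_7: (-14)(2) − (-7)(6.5) = 17.5
V_7→V_8: (-7)(9) − (-1)(2) = -61
V_8→V_1: (-1)(14) − (7)(9) = -77
Σ = -828.25
Area = |Σ|/2 = 414.125.

414.125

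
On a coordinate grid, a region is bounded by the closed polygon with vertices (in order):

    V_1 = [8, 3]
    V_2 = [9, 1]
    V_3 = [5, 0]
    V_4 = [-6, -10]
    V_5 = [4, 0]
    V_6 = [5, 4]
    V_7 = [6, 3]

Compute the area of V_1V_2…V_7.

Apply the shoelace (surveyor's) formula: 2A = Σ (x_i·y_{i+1} − x_{i+1}·y_i), indices taken mod 7.
V_1→V_2: (8)(1) − (9)(3) = -19
V_2→V_3: (9)(0) − (5)(1) = -5
V_3→V_4: (5)(-10) − (-6)(0) = -50
V_4→V_5: (-6)(0) − (4)(-10) = 40
V_5→V_6: (4)(4) − (5)(0) = 16
V_6→V_7: (5)(3) − (6)(4) = -9
V_7→V_1: (6)(3) − (8)(3) = -6
Σ = -33
Area = |Σ|/2 = 16.5.

16.5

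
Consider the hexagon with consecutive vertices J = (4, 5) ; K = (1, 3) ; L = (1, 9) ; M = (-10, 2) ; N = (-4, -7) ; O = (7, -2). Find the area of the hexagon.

Cross-terms: 7, 6, 92, 78, 57, 43  ⇒  Σ = 283
Area = |Σ|/2 = 141.5.

141.5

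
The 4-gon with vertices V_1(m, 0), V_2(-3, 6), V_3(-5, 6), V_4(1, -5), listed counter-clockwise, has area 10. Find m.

-1

Write out the shoelace sum; only the two edges meeting at V_1 involve m:
2·Area = [(1·0 − m·(-5)) + (m·6 − (-3)·0)] + 31
       = 11·m + 31 = 20
⇒ m = -1.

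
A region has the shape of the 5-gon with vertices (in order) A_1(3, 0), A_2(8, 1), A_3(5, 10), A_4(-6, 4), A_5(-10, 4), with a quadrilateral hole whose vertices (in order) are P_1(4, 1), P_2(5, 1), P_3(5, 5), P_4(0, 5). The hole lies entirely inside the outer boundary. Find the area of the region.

Outer boundary:
Σ = (3) + (75) + (80) + (16) + (-12) = 162
Area = |Σ|/2 = 81.
Hole:
P_1→P_2: (4)(1) − (5)(1) = -1
P_2→P_3: (5)(5) − (5)(1) = 20
P_3→P_4: (5)(5) − (0)(5) = 25
P_4→P_1: (0)(1) − (4)(5) = -20
Σ = 24
Area = |Σ|/2 = 12.
Net area = 81 − 12 = 69.

69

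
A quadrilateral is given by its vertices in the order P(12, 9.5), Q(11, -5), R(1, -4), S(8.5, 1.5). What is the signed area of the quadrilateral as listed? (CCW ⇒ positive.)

P→Q: (12)(-5) − (11)(9.5) = -164.5
Q→R: (11)(-4) − (1)(-5) = -39
R→S: (1)(1.5) − (8.5)(-4) = 35.5
S→P: (8.5)(9.5) − (12)(1.5) = 62.75
Σ = -105.25
Signed area = Σ/2 = -52.625 (negative ⇒ clockwise traversal).

-52.625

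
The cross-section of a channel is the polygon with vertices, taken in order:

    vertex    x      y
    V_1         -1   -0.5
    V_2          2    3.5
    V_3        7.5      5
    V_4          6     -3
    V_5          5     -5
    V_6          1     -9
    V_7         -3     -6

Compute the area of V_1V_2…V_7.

81.875

Apply Gauss's area formula: 2A = Σ (x_i·y_{i+1} − x_{i+1}·y_i), indices taken mod 7.
Σ = (-2.5) + (-16.25) + (-52.5) + (-15) + (-40) + (-33) + (-4.5) = -163.75
Area = |Σ|/2 = 81.875.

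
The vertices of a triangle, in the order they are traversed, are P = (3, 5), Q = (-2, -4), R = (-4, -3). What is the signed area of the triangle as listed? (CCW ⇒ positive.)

-11.5

Cross-terms: -2, -10, -11  ⇒  Σ = -23
Signed area = Σ/2 = -11.5 (negative ⇒ clockwise traversal).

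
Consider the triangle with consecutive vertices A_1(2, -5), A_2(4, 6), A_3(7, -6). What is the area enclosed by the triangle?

Apply Gauss's area formula: 2A = Σ (x_i·y_{i+1} − x_{i+1}·y_i), indices taken mod 3.
Σ = (32) + (-66) + (-23) = -57
Area = |Σ|/2 = 28.5.

28.5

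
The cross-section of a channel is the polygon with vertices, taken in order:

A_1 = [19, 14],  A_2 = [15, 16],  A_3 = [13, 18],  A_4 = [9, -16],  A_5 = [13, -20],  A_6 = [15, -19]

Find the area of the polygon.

219

Apply the surveyor's formula: 2A = Σ (x_i·y_{i+1} − x_{i+1}·y_i), indices taken mod 6.
Σ = (94) + (62) + (-370) + (28) + (53) + (571) = 438
Area = |Σ|/2 = 219.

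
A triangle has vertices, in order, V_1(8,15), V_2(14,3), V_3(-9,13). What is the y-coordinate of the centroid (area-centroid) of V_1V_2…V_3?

31/3

Apply Gauss's area formula. First the cross-terms c_i = x_i·y_{i+1} − x_{i+1}·y_i:
  -186, 209, -239  ⇒  2A = -216, A = -108.
Then Σ (y_i + y_{i+1})·c_i = -6696, so ȳ = -6696 / (6·(-108)) = 31/3.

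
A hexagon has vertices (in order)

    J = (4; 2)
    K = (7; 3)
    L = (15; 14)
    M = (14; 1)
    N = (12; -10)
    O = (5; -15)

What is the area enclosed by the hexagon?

171

Σ = (-2) + (53) + (-181) + (-152) + (-130) + (70) = -342
Area = |Σ|/2 = 171.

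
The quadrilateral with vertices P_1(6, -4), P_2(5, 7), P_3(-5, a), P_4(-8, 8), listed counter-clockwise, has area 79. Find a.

9

Write out the shoelace sum; only the two edges meeting at P_3 involve a:
2·Area = [(5·a − (-5)·7) + ((-5)·8 − (-8)·a)] + 46
       = 13·a + 41 = 158
⇒ a = 9.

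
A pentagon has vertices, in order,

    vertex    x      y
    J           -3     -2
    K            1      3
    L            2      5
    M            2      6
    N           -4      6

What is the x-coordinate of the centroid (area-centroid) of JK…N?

Apply the shoelace (surveyor's) formula. First the cross-terms c_i = x_i·y_{i+1} − x_{i+1}·y_i:
  -7, -1, 2, 36, 26  ⇒  2A = 56, A = 28.
Then Σ (x_i + x_{i+1})·c_i = -235, so x̄ = -235 / (6·28) = -235/168.

-235/168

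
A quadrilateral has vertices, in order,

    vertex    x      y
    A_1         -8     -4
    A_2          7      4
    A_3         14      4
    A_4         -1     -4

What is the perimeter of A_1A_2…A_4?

|A_1A_2| = √((15)² + (8)²) = √289 = 17
|A_2A_3| = √((7)² + (0)²) = √49 = 7
|A_3A_4| = √((-15)² + (-8)²) = √289 = 17
|A_4A_1| = √((-7)² + (0)²) = √49 = 7
Perimeter = 17 + 7 + 17 + 7 = 48.

48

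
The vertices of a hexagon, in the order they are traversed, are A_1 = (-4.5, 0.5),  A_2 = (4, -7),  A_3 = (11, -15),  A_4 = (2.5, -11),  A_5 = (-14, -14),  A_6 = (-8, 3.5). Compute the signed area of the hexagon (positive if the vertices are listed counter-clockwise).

Apply Gauss's area formula: 2A = Σ (x_i·y_{i+1} − x_{i+1}·y_i), indices taken mod 6.
Cross-terms: 29.5, 17, -83.5, -189, -161, 11.75  ⇒  Σ = -375.25
Signed area = Σ/2 = -187.625 (negative ⇒ clockwise traversal).

-187.625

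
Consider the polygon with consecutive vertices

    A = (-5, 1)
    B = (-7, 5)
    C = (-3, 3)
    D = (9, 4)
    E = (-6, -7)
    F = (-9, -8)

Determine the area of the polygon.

Σ = (-18) + (-6) + (-39) + (-39) + (-15) + (-49) = -166
Area = |Σ|/2 = 83.

83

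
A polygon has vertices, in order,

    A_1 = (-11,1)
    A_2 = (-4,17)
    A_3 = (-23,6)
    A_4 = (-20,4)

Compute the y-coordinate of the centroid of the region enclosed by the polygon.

Apply the surveyor's formula. First the cross-terms c_i = x_i·y_{i+1} − x_{i+1}·y_i:
  -183, 367, 28, 24  ⇒  2A = 236, A = 118.
Then Σ (y_i + y_{i+1})·c_i = 5547, so ȳ = 5547 / (6·118) = 1849/236.

1849/236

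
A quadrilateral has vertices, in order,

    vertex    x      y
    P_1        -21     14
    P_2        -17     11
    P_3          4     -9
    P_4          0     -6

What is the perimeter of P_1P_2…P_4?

68

|P_1P_2| = √((4)² + (-3)²) = √25 = 5
|P_2P_3| = √((21)² + (-20)²) = √841 = 29
|P_3P_4| = √((-4)² + (3)²) = √25 = 5
|P_4P_1| = √((-21)² + (20)²) = √841 = 29
Perimeter = 5 + 29 + 5 + 29 = 68.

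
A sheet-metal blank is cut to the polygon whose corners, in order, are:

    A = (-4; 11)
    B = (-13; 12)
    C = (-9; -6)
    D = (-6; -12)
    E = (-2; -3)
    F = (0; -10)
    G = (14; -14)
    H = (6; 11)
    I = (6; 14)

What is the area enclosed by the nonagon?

442.5

A→B: (-4)(12) − (-13)(11) = 95
B→C: (-13)(-6) − (-9)(12) = 186
C→D: (-9)(-12) − (-6)(-6) = 72
D→E: (-6)(-3) − (-2)(-12) = -6
E→F: (-2)(-10) − (0)(-3) = 20
F→G: (0)(-14) − (14)(-10) = 140
G→H: (14)(11) − (6)(-14) = 238
H→I: (6)(14) − (6)(11) = 18
I→A: (6)(11) − (-4)(14) = 122
Σ = 885
Area = |Σ|/2 = 442.5.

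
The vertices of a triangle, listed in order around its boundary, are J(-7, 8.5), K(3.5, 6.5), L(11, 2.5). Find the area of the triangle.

Apply the shoelace (surveyor's) formula: 2A = Σ (x_i·y_{i+1} − x_{i+1}·y_i), indices taken mod 3.
Σ = (-75.25) + (-62.75) + (111) = -27
Area = |Σ|/2 = 13.5.

13.5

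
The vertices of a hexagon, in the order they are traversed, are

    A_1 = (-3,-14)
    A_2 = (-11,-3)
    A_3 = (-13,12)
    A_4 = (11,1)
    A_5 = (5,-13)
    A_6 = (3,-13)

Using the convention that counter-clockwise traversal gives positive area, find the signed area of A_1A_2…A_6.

Apply Gauss's area formula: 2A = Σ (x_i·y_{i+1} − x_{i+1}·y_i), indices taken mod 6.
Σ = (-145) + (-171) + (-145) + (-148) + (-26) + (-81) = -716
Signed area = Σ/2 = -358 (negative ⇒ clockwise traversal).

-358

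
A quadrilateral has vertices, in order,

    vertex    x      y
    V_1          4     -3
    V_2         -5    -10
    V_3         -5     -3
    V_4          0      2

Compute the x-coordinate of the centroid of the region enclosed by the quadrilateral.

-47/36

Apply Gauss's area formula. First the cross-terms c_i = x_i·y_{i+1} − x_{i+1}·y_i:
  -55, -35, -10, -8  ⇒  2A = -108, A = -54.
Then Σ (x_i + x_{i+1})·c_i = 423, so x̄ = 423 / (6·(-54)) = -47/36.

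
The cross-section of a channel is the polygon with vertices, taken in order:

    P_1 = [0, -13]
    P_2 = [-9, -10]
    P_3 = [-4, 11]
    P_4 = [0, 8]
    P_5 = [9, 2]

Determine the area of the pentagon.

Apply the shoelace (surveyor's) formula: 2A = Σ (x_i·y_{i+1} − x_{i+1}·y_i), indices taken mod 5.
Cross-terms: -117, -139, -32, -72, -117  ⇒  Σ = -477
Area = |Σ|/2 = 238.5.

238.5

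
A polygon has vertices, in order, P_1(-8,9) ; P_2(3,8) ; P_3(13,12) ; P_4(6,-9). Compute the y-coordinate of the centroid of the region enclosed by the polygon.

Apply the surveyor's formula. First the cross-terms c_i = x_i·y_{i+1} − x_{i+1}·y_i:
  -91, -68, -189, -18  ⇒  2A = -366, A = -183.
Then Σ (y_i + y_{i+1})·c_i = -3474, so ȳ = -3474 / (6·(-183)) = 193/61.

193/61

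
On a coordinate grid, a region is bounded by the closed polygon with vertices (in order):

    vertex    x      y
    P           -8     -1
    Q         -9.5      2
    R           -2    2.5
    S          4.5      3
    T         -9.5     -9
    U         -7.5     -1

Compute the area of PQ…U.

66.5

Apply the surveyor's formula: 2A = Σ (x_i·y_{i+1} − x_{i+1}·y_i), indices taken mod 6.
Σ = (-25.5) + (-19.75) + (-17.25) + (-12) + (-58) + (-0.5) = -133
Area = |Σ|/2 = 66.5.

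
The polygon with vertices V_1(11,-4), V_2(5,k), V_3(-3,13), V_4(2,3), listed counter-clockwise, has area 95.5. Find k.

13

Write out the shoelace sum; only the two edges meeting at V_2 involve k:
2·Area = [(11·k − 5·(-4)) + (5·13 − (-3)·k)] + -76
       = 14·k + 9 = 191
⇒ k = 13.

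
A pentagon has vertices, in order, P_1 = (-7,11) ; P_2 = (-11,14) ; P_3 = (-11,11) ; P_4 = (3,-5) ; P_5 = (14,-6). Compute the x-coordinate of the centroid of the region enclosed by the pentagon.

Apply the shoelace formula. First the cross-terms c_i = x_i·y_{i+1} − x_{i+1}·y_i:
  23, 33, 22, 52, 112  ⇒  2A = 242, A = 121.
Then Σ (x_i + x_{i+1})·c_i = 352, so x̄ = 352 / (6·121) = 16/33.

16/33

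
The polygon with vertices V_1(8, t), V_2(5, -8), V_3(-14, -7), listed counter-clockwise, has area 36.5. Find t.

Write out the shoelace sum; only the two edges meeting at V_1 involve t:
2·Area = [((-14)·t − 8·(-7)) + (8·(-8) − 5·t)] + -147
       = -19·t + -155 = 73
⇒ t = -12.

-12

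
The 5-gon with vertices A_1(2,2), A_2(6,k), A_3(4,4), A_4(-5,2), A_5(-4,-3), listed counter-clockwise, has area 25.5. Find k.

Write out the shoelace sum; only the two edges meeting at A_2 involve k:
2·Area = [(2·k − 6·2) + (6·4 − 4·k)] + 49
       = -2·k + 61 = 51
⇒ k = 5.

5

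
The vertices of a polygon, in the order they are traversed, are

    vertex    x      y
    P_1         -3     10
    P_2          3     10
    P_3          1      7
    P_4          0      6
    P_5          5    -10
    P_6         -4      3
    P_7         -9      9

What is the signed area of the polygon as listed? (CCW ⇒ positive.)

-85

Apply Gauss's area formula: 2A = Σ (x_i·y_{i+1} − x_{i+1}·y_i), indices taken mod 7.
Cross-terms: -60, 11, 6, -30, -25, -9, -63  ⇒  Σ = -170
Signed area = Σ/2 = -85 (negative ⇒ clockwise traversal).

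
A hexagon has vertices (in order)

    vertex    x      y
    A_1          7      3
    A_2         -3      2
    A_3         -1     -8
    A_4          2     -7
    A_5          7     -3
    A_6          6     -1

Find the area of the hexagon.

Apply Gauss's area formula: 2A = Σ (x_i·y_{i+1} − x_{i+1}·y_i), indices taken mod 6.
A_1→A_2: (7)(2) − (-3)(3) = 23
A_2→A_3: (-3)(-8) − (-1)(2) = 26
A_3→A_4: (-1)(-7) − (2)(-8) = 23
A_4→A_5: (2)(-3) − (7)(-7) = 43
A_5→A_6: (7)(-1) − (6)(-3) = 11
A_6→A_1: (6)(3) − (7)(-1) = 25
Σ = 151
Area = |Σ|/2 = 75.5.

75.5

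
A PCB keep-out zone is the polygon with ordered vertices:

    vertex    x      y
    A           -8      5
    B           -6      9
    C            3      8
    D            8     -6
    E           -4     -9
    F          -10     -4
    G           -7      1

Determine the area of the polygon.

Apply the surveyor's formula: 2A = Σ (x_i·y_{i+1} − x_{i+1}·y_i), indices taken mod 7.
A→B: (-8)(9) − (-6)(5) = -42
B→C: (-6)(8) − (3)(9) = -75
C→D: (3)(-6) − (8)(8) = -82
D→E: (8)(-9) − (-4)(-6) = -96
E→F: (-4)(-4) − (-10)(-9) = -74
F→G: (-10)(1) − (-7)(-4) = -38
G→A: (-7)(5) − (-8)(1) = -27
Σ = -434
Area = |Σ|/2 = 217.

217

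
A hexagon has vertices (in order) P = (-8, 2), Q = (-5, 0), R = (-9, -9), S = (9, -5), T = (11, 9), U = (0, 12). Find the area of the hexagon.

272.5

Apply the shoelace (surveyor's) formula: 2A = Σ (x_i·y_{i+1} − x_{i+1}·y_i), indices taken mod 6.
P→Q: (-8)(0) − (-5)(2) = 10
Q→R: (-5)(-9) − (-9)(0) = 45
R→S: (-9)(-5) − (9)(-9) = 126
S→T: (9)(9) − (11)(-5) = 136
T→U: (11)(12) − (0)(9) = 132
U→P: (0)(2) − (-8)(12) = 96
Σ = 545
Area = |Σ|/2 = 272.5.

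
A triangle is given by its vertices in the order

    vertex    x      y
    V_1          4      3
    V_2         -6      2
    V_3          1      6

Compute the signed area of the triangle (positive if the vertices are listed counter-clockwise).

Apply the surveyor's formula: 2A = Σ (x_i·y_{i+1} − x_{i+1}·y_i), indices taken mod 3.
V_1→V_2: (4)(2) − (-6)(3) = 26
V_2→V_3: (-6)(6) − (1)(2) = -38
V_3→V_1: (1)(3) − (4)(6) = -21
Σ = -33
Signed area = Σ/2 = -16.5 (negative ⇒ clockwise traversal).

-16.5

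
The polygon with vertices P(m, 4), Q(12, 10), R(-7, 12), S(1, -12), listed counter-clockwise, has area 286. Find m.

15

The doubled signed area Σ (x_i y_{i+1} − x_{i+1} y_i) is linear in m.
With m=0 it equals 242; the coefficient of m is 22 (from the two edges through P).
So 22·m + 242 = 2·286 = 572 ⇒ m = 15.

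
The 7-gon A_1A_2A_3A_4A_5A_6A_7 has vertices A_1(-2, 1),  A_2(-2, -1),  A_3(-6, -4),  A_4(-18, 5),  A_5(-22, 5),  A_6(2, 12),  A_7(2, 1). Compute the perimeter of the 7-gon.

|A_1A_2| = √((0)² + (-2)²) = √4 = 2
|A_2A_3| = √((-4)² + (-3)²) = √25 = 5
|A_3A_4| = √((-12)² + (9)²) = √225 = 15
|A_4A_5| = √((-4)² + (0)²) = √16 = 4
|A_5A_6| = √((24)² + (7)²) = √625 = 25
|A_6A_7| = √((0)² + (-11)²) = √121 = 11
|A_7A_1| = √((-4)² + (0)²) = √16 = 4
Perimeter = 2 + 5 + 15 + 4 + 25 + 11 + 4 = 66.

66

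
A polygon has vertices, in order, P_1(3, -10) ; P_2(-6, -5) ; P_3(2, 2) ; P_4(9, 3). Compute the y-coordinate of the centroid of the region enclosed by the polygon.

Apply the shoelace formula. First the cross-terms c_i = x_i·y_{i+1} − x_{i+1}·y_i:
  -75, -2, -12, -99  ⇒  2A = -188, A = -94.
Then Σ (y_i + y_{i+1})·c_i = 1764, so ȳ = 1764 / (6·(-94)) = -147/47.

-147/47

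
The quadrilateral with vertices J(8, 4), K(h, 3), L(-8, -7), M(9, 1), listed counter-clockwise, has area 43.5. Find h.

The doubled signed area Σ (x_i y_{i+1} − x_{i+1} y_i) is linear in h.
With h=0 it equals 131; the coefficient of h is -11 (from the two edges through K).
So -11·h + 131 = 2·43.5 = 87 ⇒ h = 4.

4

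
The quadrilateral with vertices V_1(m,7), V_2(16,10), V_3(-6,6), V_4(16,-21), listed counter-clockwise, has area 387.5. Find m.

The doubled signed area Σ (x_i y_{i+1} − x_{i+1} y_i) is linear in m.
With m=0 it equals 186; the coefficient of m is 31 (from the two edges through V_1).
So 31·m + 186 = 2·387.5 = 775 ⇒ m = 19.

19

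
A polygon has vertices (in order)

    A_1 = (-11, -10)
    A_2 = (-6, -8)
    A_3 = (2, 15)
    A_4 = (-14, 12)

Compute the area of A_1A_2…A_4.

Apply the surveyor's formula: 2A = Σ (x_i·y_{i+1} − x_{i+1}·y_i), indices taken mod 4.
Σ = (28) + (-74) + (234) + (272) = 460
Area = |Σ|/2 = 230.

230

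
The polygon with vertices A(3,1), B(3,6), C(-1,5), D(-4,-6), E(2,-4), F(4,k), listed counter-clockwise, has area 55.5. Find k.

-1

Write out the shoelace sum; only the two edges meeting at F involve k:
2·Area = [(2·k − 4·(-4)) + (4·1 − 3·k)] + 90
       = -1·k + 110 = 111
⇒ k = -1.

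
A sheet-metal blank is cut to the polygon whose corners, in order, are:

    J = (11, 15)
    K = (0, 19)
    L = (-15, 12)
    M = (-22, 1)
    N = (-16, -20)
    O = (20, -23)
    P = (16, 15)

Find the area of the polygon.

1355

Apply the shoelace (surveyor's) formula: 2A = Σ (x_i·y_{i+1} − x_{i+1}·y_i), indices taken mod 7.
J→K: (11)(19) − (0)(15) = 209
K→L: (0)(12) − (-15)(19) = 285
L→M: (-15)(1) − (-22)(12) = 249
M→N: (-22)(-20) − (-16)(1) = 456
N→O: (-16)(-23) − (20)(-20) = 768
O→P: (20)(15) − (16)(-23) = 668
P→J: (16)(15) − (11)(15) = 75
Σ = 2710
Area = |Σ|/2 = 1355.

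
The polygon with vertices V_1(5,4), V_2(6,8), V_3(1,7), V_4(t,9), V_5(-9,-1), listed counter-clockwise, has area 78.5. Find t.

The doubled signed area Σ (x_i y_{i+1} − x_{i+1} y_i) is linear in t.
With t=0 it equals 109; the coefficient of t is -8 (from the two edges through V_4).
So -8·t + 109 = 2·78.5 = 157 ⇒ t = -6.

-6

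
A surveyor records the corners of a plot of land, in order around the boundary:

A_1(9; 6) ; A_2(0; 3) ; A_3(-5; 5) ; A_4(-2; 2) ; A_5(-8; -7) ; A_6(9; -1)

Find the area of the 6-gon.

103

Σ = (27) + (15) + (0) + (30) + (71) + (63) = 206
Area = |Σ|/2 = 103.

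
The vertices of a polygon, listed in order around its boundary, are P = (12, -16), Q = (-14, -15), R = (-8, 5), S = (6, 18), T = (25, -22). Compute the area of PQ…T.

Apply the surveyor's formula: 2A = Σ (x_i·y_{i+1} − x_{i+1}·y_i), indices taken mod 5.
Σ = (-404) + (-190) + (-174) + (-582) + (-136) = -1486
Area = |Σ|/2 = 743.

743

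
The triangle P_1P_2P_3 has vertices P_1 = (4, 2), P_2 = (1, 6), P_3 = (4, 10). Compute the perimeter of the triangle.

18

|P_1P_2| = √((-3)² + (4)²) = √25 = 5
|P_2P_3| = √((3)² + (4)²) = √25 = 5
|P_3P_1| = √((0)² + (-8)²) = √64 = 8
Perimeter = 5 + 5 + 8 = 18.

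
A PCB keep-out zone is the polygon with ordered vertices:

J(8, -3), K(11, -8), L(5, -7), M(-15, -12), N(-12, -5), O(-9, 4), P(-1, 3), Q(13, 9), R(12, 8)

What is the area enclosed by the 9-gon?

Apply the shoelace (surveyor's) formula: 2A = Σ (x_i·y_{i+1} − x_{i+1}·y_i), indices taken mod 9.
Σ = (-31) + (-37) + (-165) + (-69) + (-93) + (-23) + (-48) + (-4) + (-100) = -570
Area = |Σ|/2 = 285.

285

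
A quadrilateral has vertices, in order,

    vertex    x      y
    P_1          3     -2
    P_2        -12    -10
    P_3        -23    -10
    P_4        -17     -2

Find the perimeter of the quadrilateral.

|P_1P_2| = √((-15)² + (-8)²) = √289 = 17
|P_2P_3| = √((-11)² + (0)²) = √121 = 11
|P_3P_4| = √((6)² + (8)²) = √100 = 10
|P_4P_1| = √((20)² + (0)²) = √400 = 20
Perimeter = 17 + 11 + 10 + 20 = 58.

58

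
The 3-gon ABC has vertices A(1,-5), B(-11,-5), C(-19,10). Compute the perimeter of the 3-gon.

|AB| = √((-12)² + (0)²) = √144 = 12
|BC| = √((-8)² + (15)²) = √289 = 17
|CA| = √((20)² + (-15)²) = √625 = 25
Perimeter = 12 + 17 + 25 = 54.

54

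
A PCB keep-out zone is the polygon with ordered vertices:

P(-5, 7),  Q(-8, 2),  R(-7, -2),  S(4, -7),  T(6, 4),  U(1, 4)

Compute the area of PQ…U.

119

Apply the shoelace formula: 2A = Σ (x_i·y_{i+1} − x_{i+1}·y_i), indices taken mod 6.
Cross-terms: 46, 30, 57, 58, 20, 27  ⇒  Σ = 238
Area = |Σ|/2 = 119.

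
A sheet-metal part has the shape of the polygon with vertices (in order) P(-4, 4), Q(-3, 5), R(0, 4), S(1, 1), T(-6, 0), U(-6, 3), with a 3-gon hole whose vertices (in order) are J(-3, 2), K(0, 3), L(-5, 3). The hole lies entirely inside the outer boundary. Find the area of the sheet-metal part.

Outer boundary:
Apply the shoelace formula: 2A = Σ (x_i·y_{i+1} − x_{i+1}·y_i), indices taken mod 6.
Σ = (-8) + (-12) + (-4) + (6) + (-18) + (-12) = -48
Area = |Σ|/2 = 24.
Hole:
Apply the shoelace (surveyor's) formula: 2A = Σ (x_i·y_{i+1} − x_{i+1}·y_i), indices taken mod 3.
Σ = (-9) + (15) + (-1) = 5
Area = |Σ|/2 = 2.5.
Net area = 24 − 2.5 = 21.5.

21.5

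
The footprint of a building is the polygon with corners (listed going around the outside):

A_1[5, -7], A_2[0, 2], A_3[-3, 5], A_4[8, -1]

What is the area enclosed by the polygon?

Σ = (10) + (6) + (-37) + (-51) = -72
Area = |Σ|/2 = 36.

36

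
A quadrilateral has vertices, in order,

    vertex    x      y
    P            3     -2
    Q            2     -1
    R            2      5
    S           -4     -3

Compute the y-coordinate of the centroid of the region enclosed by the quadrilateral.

-1/11

Apply the shoelace (surveyor's) formula. First the cross-terms c_i = x_i·y_{i+1} − x_{i+1}·y_i:
  1, 12, 14, 17  ⇒  2A = 44, A = 22.
Then Σ (y_i + y_{i+1})·c_i = -12, so ȳ = -12 / (6·22) = -1/11.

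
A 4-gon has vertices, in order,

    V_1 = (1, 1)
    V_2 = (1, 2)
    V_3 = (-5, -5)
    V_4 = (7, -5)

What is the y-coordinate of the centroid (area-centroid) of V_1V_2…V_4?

-110/39

Apply the shoelace formula. First the cross-terms c_i = x_i·y_{i+1} − x_{i+1}·y_i:
  1, 5, 60, 12  ⇒  2A = 78, A = 39.
Then Σ (y_i + y_{i+1})·c_i = -660, so ȳ = -660 / (6·39) = -110/39.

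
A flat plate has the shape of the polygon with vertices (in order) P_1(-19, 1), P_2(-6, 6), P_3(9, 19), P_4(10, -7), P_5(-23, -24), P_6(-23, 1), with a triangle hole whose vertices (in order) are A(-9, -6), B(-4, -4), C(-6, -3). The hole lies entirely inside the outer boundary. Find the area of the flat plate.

750

Outer boundary:
Σ = (-108) + (-168) + (-253) + (-401) + (-575) + (-4) = -1509
Area = |Σ|/2 = 754.5.
Hole:
Apply Gauss's area formula: 2A = Σ (x_i·y_{i+1} − x_{i+1}·y_i), indices taken mod 3.
Σ = (12) + (-12) + (9) = 9
Area = |Σ|/2 = 4.5.
Net area = 754.5 − 4.5 = 750.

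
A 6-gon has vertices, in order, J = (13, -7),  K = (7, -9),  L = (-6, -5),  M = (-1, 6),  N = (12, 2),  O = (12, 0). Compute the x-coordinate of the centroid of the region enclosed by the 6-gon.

Apply the surveyor's formula. First the cross-terms c_i = x_i·y_{i+1} − x_{i+1}·y_i:
  -68, -89, -41, -74, -24, -84  ⇒  2A = -380, A = -190.
Then Σ (x_i + x_{i+1})·c_i = -4652, so x̄ = -4652 / (6·(-190)) = 1163/285.

1163/285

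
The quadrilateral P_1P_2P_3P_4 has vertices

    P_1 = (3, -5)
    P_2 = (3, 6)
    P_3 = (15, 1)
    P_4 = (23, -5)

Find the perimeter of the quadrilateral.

54

|P_1P_2| = √((0)² + (11)²) = √121 = 11
|P_2P_3| = √((12)² + (-5)²) = √169 = 13
|P_3P_4| = √((8)² + (-6)²) = √100 = 10
|P_4P_1| = √((-20)² + (0)²) = √400 = 20
Perimeter = 11 + 13 + 10 + 20 = 54.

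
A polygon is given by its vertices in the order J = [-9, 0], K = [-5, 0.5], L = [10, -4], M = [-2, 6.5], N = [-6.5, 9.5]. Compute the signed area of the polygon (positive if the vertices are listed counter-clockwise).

Apply the shoelace (surveyor's) formula: 2A = Σ (x_i·y_{i+1} − x_{i+1}·y_i), indices taken mod 5.
Σ = (-4.5) + (15) + (57) + (23.25) + (85.5) = 176.25
Signed area = Σ/2 = 88.125 (positive ⇒ counter-clockwise traversal).

88.125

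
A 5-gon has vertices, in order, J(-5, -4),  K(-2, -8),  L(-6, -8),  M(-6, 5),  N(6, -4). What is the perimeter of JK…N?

48

|JK| = √((3)² + (-4)²) = √25 = 5
|KL| = √((-4)² + (0)²) = √16 = 4
|LM| = √((0)² + (13)²) = √169 = 13
|MN| = √((12)² + (-9)²) = √225 = 15
|NJ| = √((-11)² + (0)²) = √121 = 11
Perimeter = 5 + 4 + 13 + 15 + 11 = 48.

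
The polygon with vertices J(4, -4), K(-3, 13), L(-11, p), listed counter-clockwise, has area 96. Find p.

5

The doubled signed area Σ (x_i y_{i+1} − x_{i+1} y_i) is linear in p.
With p=0 it equals 227; the coefficient of p is -7 (from the two edges through L).
So -7·p + 227 = 2·96 = 192 ⇒ p = 5.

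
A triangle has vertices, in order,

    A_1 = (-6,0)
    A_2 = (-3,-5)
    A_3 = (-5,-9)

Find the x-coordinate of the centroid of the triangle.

Apply Gauss's area formula. First the cross-terms c_i = x_i·y_{i+1} − x_{i+1}·y_i:
  30, 2, -54  ⇒  2A = -22, A = -11.
Then Σ (x_i + x_{i+1})·c_i = 308, so x̄ = 308 / (6·(-11)) = -14/3.

-14/3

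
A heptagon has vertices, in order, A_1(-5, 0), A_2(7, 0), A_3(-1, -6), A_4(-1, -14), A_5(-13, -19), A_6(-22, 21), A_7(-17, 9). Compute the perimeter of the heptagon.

112

|A_1A_2| = √((12)² + (0)²) = √144 = 12
|A_2A_3| = √((-8)² + (-6)²) = √100 = 10
|A_3A_4| = √((0)² + (-8)²) = √64 = 8
|A_4A_5| = √((-12)² + (-5)²) = √169 = 13
|A_5A_6| = √((-9)² + (40)²) = √1681 = 41
|A_6A_7| = √((5)² + (-12)²) = √169 = 13
|A_7A_1| = √((12)² + (-9)²) = √225 = 15
Perimeter = 12 + 10 + 8 + 13 + 41 + 13 + 15 = 112.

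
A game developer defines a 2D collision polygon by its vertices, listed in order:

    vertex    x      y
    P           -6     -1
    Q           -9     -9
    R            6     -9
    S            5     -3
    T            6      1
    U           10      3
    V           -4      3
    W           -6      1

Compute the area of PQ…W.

Apply the shoelace (surveyor's) formula: 2A = Σ (x_i·y_{i+1} − x_{i+1}·y_i), indices taken mod 8.
Σ = (45) + (135) + (27) + (23) + (8) + (42) + (14) + (12) = 306
Area = |Σ|/2 = 153.

153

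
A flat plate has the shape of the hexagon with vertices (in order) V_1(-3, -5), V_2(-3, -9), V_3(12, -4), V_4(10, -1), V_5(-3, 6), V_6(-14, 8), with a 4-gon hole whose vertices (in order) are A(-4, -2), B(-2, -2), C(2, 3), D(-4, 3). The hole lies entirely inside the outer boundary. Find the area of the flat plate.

Outer boundary:
Apply the shoelace formula: 2A = Σ (x_i·y_{i+1} − x_{i+1}·y_i), indices taken mod 6.
Σ = (12) + (120) + (28) + (57) + (60) + (94) = 371
Area = |Σ|/2 = 185.5.
Hole:
Apply the surveyor's formula: 2A = Σ (x_i·y_{i+1} − x_{i+1}·y_i), indices taken mod 4.
Σ = (4) + (-2) + (18) + (20) = 40
Area = |Σ|/2 = 20.
Net area = 185.5 − 20 = 165.5.

165.5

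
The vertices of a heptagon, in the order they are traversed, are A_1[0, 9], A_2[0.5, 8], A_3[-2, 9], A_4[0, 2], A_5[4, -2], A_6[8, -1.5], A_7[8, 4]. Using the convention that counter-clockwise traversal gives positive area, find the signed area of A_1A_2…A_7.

65

A_1→A_2: (0)(8) − (0.5)(9) = -4.5
A_2→A_3: (0.5)(9) − (-2)(8) = 20.5
A_3→A_4: (-2)(2) − (0)(9) = -4
A_4→A_5: (0)(-2) − (4)(2) = -8
A_5→A_6: (4)(-1.5) − (8)(-2) = 10
A_6→A_7: (8)(4) − (8)(-1.5) = 44
A_7→A_1: (8)(9) − (0)(4) = 72
Σ = 130
Signed area = Σ/2 = 65 (positive ⇒ counter-clockwise traversal).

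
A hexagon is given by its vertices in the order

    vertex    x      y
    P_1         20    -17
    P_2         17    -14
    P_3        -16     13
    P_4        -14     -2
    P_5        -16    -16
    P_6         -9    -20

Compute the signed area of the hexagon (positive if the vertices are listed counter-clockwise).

570.5

Σ = (9) + (-3) + (214) + (192) + (176) + (553) = 1141
Signed area = Σ/2 = 570.5 (positive ⇒ counter-clockwise traversal).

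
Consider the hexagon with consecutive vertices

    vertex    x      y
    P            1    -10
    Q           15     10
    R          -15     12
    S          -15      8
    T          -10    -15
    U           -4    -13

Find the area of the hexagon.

Σ = (160) + (330) + (60) + (305) + (70) + (53) = 978
Area = |Σ|/2 = 489.

489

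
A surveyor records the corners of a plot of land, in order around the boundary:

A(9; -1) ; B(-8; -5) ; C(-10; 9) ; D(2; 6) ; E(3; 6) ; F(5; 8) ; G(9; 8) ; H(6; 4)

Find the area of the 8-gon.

Apply Gauss's area formula: 2A = Σ (x_i·y_{i+1} − x_{i+1}·y_i), indices taken mod 8.
A→B: (9)(-5) − (-8)(-1) = -53
B→C: (-8)(9) − (-10)(-5) = -122
C→D: (-10)(6) − (2)(9) = -78
D→E: (2)(6) − (3)(6) = -6
E→F: (3)(8) − (5)(6) = -6
F→G: (5)(8) − (9)(8) = -32
G→H: (9)(4) − (6)(8) = -12
H→A: (6)(-1) − (9)(4) = -42
Σ = -351
Area = |Σ|/2 = 175.5.

175.5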